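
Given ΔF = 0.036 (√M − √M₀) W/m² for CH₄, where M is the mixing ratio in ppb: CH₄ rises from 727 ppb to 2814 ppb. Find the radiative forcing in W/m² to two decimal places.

CH₄: 0.036 × (√2814 − √727) = 0.036 × (53.0471 − 26.9629) = 0.036 × 26.0842 = 0.9390 W/m².

ΔF = 0.94 W/m²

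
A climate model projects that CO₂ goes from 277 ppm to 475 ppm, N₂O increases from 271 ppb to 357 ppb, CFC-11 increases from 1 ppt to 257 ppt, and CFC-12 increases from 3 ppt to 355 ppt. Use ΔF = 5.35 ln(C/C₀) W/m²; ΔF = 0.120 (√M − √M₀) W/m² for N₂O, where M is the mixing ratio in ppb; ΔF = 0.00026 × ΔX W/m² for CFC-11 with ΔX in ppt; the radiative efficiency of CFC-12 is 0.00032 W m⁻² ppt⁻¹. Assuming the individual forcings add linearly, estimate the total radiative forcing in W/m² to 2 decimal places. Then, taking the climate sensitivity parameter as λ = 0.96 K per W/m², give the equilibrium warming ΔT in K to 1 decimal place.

ΔF = 3.36 W/m²; ΔT = 3.2 K

CO₂: 5.35 × ln(475/277) = 5.35 × ln(1.71480) = 5.35 × 0.53930 = 2.8853 W/m².
N₂O: 0.120 × (√357 − √271) = 0.120 × (18.8944 − 16.4621) = 0.120 × 2.4323 = 0.2919 W/m².
CFC-11: ΔF = 0.00026 × (257 − 1) = 0.00026 × 256 = 0.0666 W/m².
CFC-12: ΔF = 0.00032 × (355 − 3) = 0.00032 × 352 = 0.1126 W/m².
Total ΔF = 2.8853 + 0.2919 + 0.0666 + 0.1126 = 3.3564 W/m².
ΔT = λ ΔF = 0.96 × 3.36 = 3.2256 K.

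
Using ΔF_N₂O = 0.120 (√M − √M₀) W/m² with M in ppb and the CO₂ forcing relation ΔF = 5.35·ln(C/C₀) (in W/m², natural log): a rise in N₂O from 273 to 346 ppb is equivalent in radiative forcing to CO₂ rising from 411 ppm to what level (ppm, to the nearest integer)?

C ≈ 431 ppm

N₂O forcing: 0.120 × (√346 − √273) = 0.120 × (18.6011 − 16.5227) = 0.120 × 2.0784 = 0.24941 W/m².
Set 5.35 ln(C/411) = 0.24941: ln(C/411) = 0.24941/5.35 = 0.04662, so C = 411 × e^0.04662 = 411 × 1.04772 = 430.61 ppm.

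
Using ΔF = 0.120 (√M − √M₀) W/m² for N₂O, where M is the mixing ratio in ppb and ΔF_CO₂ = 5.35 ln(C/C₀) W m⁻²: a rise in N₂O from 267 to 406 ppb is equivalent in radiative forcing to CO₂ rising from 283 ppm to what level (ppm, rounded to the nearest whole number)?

C ≈ 308 ppm

N₂O forcing: 0.120 × (√406 − √267) = 0.120 × (20.1494 − 16.3401) = 0.120 × 3.8093 = 0.45712 W/m².
Set 5.35 ln(C/283) = 0.45712: ln(C/283) = 0.45712/5.35 = 0.08544, so C = 283 × e^0.08544 = 283 × 1.08920 = 308.24 ppm.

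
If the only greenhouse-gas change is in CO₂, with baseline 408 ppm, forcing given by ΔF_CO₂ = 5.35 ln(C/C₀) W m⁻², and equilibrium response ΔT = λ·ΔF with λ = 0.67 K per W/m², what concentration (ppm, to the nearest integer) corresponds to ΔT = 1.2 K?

C ≈ 570 ppm

Required forcing: ΔF = ΔT/λ = 1.2/0.67 = 1.7910 W/m².
Then ln(C/408) = ΔF/5.35 = 1.7910/5.35 = 0.33477.
So C = 408 × e^0.33477 = 408 × 1.39762 = 570.23 ppm.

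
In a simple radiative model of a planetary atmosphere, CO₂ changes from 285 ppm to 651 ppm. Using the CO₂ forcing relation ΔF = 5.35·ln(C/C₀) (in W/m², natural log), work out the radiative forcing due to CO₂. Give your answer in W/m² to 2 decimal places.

ΔF = 4.42 W/m²

CO₂ absorption bands are partially saturated, so forcing scales with the logarithm of the concentration ratio.
CO₂: 5.35 × ln(651/285) = 5.35 × ln(2.28421) = 5.35 × 0.82602 = 4.4192 W/m².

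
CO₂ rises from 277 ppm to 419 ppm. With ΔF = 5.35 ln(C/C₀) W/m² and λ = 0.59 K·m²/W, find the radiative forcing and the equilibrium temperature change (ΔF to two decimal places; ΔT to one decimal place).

ΔF = 2.21 W/m²; ΔT = 1.3 K

CO₂: 5.35 × ln(419/277) = 5.35 × ln(1.51264) = 5.35 × 0.41386 = 2.2142 W/m².
ΔT = λ ΔF = 0.59 × 2.21 = 1.3039 K.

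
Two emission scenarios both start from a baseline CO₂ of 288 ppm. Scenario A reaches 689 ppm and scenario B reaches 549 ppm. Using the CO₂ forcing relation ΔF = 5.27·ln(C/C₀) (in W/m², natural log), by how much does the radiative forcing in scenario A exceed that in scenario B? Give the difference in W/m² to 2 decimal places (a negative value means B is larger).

ΔF_A = 5.27 ln(689/288) = 5.27 × 0.87228 = 4.5969 W/m².
ΔF_B = 5.27 ln(549/288) = 5.27 × 0.64514 = 3.3999 W/m².
Difference: 4.5969 − 3.3999 = 1.1970 W/m².
(Equivalently, ΔF_A − ΔF_B = 5.27 ln(689/549) = 5.27 × 0.22714 = 1.1970 W/m².)

ΔF_A − ΔF_B = 1.20 W/m²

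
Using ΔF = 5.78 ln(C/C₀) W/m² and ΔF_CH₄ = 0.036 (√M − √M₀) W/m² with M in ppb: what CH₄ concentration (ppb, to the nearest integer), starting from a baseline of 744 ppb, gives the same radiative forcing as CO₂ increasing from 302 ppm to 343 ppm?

CO₂ forcing: 5.78 × ln(343/302) = 5.78 × 0.127303 = 0.73581 W/m².
Set 0.036(√M − √744) = 0.73581: √M = 0.73581/0.036 + √744 = 20.4392 + 27.2764 = 47.7156.
M = (47.7156)² = 2276.78 ppb.

M ≈ 2277 ppb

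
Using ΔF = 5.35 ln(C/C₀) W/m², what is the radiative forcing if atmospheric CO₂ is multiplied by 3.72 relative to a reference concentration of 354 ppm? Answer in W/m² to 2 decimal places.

ΔF = 7.03 W/m²

ΔF = 5.35 × ln(3.72) = 5.35 × 1.31372 = 7.0284 W/m².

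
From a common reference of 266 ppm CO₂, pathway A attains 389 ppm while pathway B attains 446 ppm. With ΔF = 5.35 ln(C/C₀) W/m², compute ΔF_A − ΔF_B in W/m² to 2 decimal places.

ΔF_A − ΔF_B = -0.73 W/m²

ΔF_A = 5.35 ln(389/266) = 5.35 × 0.38008 = 2.0334 W/m².
ΔF_B = 5.35 ln(446/266) = 5.35 × 0.51682 = 2.7650 W/m².
Difference: 2.0334 − 2.7650 = -0.7316 W/m².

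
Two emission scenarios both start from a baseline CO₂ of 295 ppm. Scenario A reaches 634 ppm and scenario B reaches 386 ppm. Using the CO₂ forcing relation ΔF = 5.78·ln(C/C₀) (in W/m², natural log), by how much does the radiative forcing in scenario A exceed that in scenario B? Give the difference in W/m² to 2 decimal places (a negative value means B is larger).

ΔF_A − ΔF_B = 2.87 W/m²

ΔF_A = 5.78 ln(634/295) = 5.78 × 0.76507 = 4.4221 W/m².
ΔF_B = 5.78 ln(386/295) = 5.78 × 0.26886 = 1.5540 W/m².
Difference: 4.4221 − 1.5540 = 2.8681 W/m².
(Equivalently, ΔF_A − ΔF_B = 5.78 ln(634/386) = 5.78 × 0.49621 = 2.8681 W/m².)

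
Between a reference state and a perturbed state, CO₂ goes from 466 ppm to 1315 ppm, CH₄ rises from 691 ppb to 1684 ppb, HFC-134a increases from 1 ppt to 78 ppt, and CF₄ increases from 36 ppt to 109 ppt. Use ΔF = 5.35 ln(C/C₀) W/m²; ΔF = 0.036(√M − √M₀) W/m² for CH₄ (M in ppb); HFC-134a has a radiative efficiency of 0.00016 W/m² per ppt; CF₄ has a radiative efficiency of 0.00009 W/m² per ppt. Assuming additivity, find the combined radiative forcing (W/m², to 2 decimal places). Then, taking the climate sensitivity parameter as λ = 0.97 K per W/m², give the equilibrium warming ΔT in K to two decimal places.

ΔF = 6.10 W/m²; ΔT = 5.92 K

CO₂: 5.35 × ln(1315/466) = 5.35 × ln(2.82189) = 5.35 × 1.03741 = 5.5501 W/m².
CH₄: 0.036 × (√1684 − √691) = 0.036 × (41.0366 − 26.2869) = 0.036 × 14.7497 = 0.5310 W/m².
HFC-134a: ΔF = 0.00016 × (78 − 1) = 0.00016 × 77 = 0.0123 W/m².
CF₄: ΔF = 0.00009 × (109 − 36) = 0.00009 × 73 = 0.0066 W/m².
Total ΔF = 5.5501 + 0.5310 + 0.0123 + 0.0066 = 6.1000 W/m².
ΔT = λ ΔF = 0.97 × 6.10 = 5.9170 K.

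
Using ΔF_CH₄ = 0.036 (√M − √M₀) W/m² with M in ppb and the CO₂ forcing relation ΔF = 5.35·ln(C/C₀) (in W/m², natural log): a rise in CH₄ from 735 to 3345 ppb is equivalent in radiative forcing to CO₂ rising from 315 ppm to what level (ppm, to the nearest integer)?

CH₄ forcing: 0.036 × (√3345 − √735) = 0.036 × (57.8360 − 27.1109) = 0.036 × 30.7251 = 1.10610 W/m².
Set 5.35 ln(C/315) = 1.10610: ln(C/315) = 1.10610/5.35 = 0.20675, so C = 315 × e^0.20675 = 315 × 1.22968 = 387.35 ppm.

C ≈ 387 ppm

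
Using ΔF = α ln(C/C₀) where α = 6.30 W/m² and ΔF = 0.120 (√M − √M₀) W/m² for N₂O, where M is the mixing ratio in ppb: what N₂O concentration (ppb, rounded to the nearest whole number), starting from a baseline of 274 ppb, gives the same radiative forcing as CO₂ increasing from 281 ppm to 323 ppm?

CO₂ forcing: 6.30 × ln(323/281) = 6.30 × 0.139298 = 0.87758 W/m².
Set 0.120(√M − √274) = 0.87758: √M = 0.87758/0.120 + √274 = 7.3132 + 16.5529 = 23.8661.
M = (23.8661)² = 569.59 ppb.

M ≈ 570 ppb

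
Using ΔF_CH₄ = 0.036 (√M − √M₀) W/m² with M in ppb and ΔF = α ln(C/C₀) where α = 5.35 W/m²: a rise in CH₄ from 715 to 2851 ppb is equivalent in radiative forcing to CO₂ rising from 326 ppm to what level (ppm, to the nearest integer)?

CH₄ forcing: 0.036 × (√2851 − √715) = 0.036 × (53.3948 − 26.7395) = 0.036 × 26.6553 = 0.95959 W/m².
Set 5.35 ln(C/326) = 0.95959: ln(C/326) = 0.95959/5.35 = 0.17936, so C = 326 × e^0.17936 = 326 × 1.19645 = 390.04 ppm.

C ≈ 390 ppm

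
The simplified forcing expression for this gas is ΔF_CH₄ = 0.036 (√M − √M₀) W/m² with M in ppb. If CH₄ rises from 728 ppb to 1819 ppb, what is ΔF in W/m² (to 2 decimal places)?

CH₄: 0.036 × (√1819 − √728) = 0.036 × (42.6497 − 26.9815) = 0.036 × 15.6682 = 0.5641 W/m².

ΔF = 0.56 W/m²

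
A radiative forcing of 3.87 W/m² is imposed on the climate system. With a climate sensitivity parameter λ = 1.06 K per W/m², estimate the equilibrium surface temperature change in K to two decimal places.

ΔT = 4.10 K

ΔT = λ ΔF = 1.06 × 3.87 = 4.1022 K.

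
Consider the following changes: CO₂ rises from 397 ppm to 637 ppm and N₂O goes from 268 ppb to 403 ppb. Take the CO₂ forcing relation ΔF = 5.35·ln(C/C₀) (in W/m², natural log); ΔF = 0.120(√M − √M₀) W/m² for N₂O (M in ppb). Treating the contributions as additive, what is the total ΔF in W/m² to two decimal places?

ΔF = 2.97 W/m²

CO₂: 5.35 × ln(637/397) = 5.35 × ln(1.60453) = 5.35 × 0.47283 = 2.5296 W/m².
N₂O: 0.120 × (√403 − √268) = 0.120 × (20.0749 − 16.3707) = 0.120 × 3.7042 = 0.4445 W/m².
Total ΔF = 2.5296 + 0.4445 = 2.9741 W/m².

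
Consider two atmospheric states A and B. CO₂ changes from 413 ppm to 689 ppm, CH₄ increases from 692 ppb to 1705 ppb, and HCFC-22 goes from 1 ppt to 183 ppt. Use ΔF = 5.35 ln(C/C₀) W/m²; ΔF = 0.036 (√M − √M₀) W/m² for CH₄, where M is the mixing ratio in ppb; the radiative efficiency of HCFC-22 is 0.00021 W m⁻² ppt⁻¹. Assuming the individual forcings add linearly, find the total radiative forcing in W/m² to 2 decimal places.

ΔF = 3.32 W/m²

CO₂: 5.35 × ln(689/413) = 5.35 × ln(1.66828) = 5.35 × 0.51179 = 2.7381 W/m².
CH₄: 0.036 × (√1705 − √692) = 0.036 × (41.2916 − 26.3059) = 0.036 × 14.9857 = 0.5395 W/m².
HCFC-22: ΔF = 0.00021 × (183 − 1) = 0.00021 × 182 = 0.0382 W/m².
Total ΔF = 2.7381 + 0.5395 + 0.0382 = 3.3158 W/m².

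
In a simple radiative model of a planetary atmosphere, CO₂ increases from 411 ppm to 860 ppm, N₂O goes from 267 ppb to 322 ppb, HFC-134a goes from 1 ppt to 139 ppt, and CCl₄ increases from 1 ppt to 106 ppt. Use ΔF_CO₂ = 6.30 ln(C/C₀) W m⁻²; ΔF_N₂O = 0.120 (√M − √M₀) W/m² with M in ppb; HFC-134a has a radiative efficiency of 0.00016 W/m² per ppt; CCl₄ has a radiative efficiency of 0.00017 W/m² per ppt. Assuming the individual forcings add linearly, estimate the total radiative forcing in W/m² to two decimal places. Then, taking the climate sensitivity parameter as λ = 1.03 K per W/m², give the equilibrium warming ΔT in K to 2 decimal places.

CO₂: 6.30 × ln(860/411) = 6.30 × ln(2.09246) = 6.30 × 0.73834 = 4.6515 W/m².
N₂O: 0.120 × (√322 − √267) = 0.120 × (17.9444 − 16.3401) = 0.120 × 1.6043 = 0.1925 W/m².
HFC-134a: ΔF = 0.00016 × (139 − 1) = 0.00016 × 138 = 0.0221 W/m².
CCl₄: ΔF = 0.00017 × (106 − 1) = 0.00017 × 105 = 0.0179 W/m².
Total ΔF = 4.6515 + 0.1925 + 0.0221 + 0.0179 = 4.8840 W/m².
ΔT = λ ΔF = 1.03 × 4.88 = 5.0264 K.

ΔF = 4.88 W/m²; ΔT = 5.03 K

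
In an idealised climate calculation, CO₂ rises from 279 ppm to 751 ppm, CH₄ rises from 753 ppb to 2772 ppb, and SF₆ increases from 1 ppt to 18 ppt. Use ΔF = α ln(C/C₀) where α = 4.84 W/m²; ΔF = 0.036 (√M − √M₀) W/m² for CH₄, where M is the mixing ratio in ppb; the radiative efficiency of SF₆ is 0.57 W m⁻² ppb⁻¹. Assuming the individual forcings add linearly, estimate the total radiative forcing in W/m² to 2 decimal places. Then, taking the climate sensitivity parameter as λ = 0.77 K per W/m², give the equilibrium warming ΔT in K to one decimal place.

CO₂: 4.84 × ln(751/279) = 4.84 × ln(2.69176) = 4.84 × 0.99020 = 4.7926 W/m².
CH₄: 0.036 × (√2772 − √753) = 0.036 × (52.6498 − 27.4408) = 0.036 × 25.2090 = 0.9075 W/m².
SF₆: Δ = 18 − 1 = 17 ppt = 0.017 ppb; ΔF = 0.57 × 0.017 = 0.0097 W/m².
Total ΔF = 4.7926 + 0.9075 + 0.0097 = 5.7098 W/m².
ΔT = λ ΔF = 0.77 × 5.71 = 4.3967 K.

ΔF = 5.71 W/m²; ΔT = 4.4 K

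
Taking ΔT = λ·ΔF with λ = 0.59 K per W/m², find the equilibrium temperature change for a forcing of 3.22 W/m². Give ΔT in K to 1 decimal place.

ΔT = 1.9 K

ΔT = λ ΔF = 0.59 × 3.22 = 1.8998 K.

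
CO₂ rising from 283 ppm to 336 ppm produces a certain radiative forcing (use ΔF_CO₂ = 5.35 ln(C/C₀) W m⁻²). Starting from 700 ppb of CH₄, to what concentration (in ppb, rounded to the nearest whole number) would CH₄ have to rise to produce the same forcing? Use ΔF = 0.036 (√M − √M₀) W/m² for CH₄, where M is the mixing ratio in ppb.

M ≈ 2701 ppb

CO₂ forcing: 5.35 × ln(336/283) = 5.35 × 0.171664 = 0.91840 W/m².
Set 0.036(√M − √700) = 0.91840: √M = 0.91840/0.036 + √700 = 25.5111 + 26.4575 = 51.9686.
M = (51.9686)² = 2700.74 ppb.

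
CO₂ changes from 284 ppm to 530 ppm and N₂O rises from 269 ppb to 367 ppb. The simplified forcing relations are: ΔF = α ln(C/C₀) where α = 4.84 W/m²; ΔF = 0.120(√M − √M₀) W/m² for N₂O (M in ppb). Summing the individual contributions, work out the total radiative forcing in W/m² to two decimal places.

ΔF = 3.35 W/m²

CO₂: 4.84 × ln(530/284) = 4.84 × ln(1.86620) = 4.84 × 0.62390 = 3.0197 W/m².
N₂O: 0.120 × (√367 − √269) = 0.120 × (19.1572 − 16.4012) = 0.120 × 2.7560 = 0.3307 W/m².
Total ΔF = 3.0197 + 0.3307 = 3.3504 W/m².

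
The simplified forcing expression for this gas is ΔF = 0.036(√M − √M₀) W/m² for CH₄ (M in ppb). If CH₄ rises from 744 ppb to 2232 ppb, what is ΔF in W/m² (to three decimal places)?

CH₄: 0.036 × (√2232 − √744) = 0.036 × (47.2440 − 27.2764) = 0.036 × 19.9676 = 0.7188 W/m².

ΔF = 0.719 W/m²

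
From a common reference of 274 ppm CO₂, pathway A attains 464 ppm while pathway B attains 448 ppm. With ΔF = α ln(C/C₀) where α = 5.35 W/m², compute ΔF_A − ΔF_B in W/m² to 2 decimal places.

ΔF_A = 5.35 ln(464/274) = 5.35 × 0.52676 = 2.8182 W/m².
ΔF_B = 5.35 ln(448/274) = 5.35 × 0.49167 = 2.6304 W/m².
Difference: 2.8182 − 2.6304 = 0.1878 W/m².

ΔF_A − ΔF_B = 0.19 W/m²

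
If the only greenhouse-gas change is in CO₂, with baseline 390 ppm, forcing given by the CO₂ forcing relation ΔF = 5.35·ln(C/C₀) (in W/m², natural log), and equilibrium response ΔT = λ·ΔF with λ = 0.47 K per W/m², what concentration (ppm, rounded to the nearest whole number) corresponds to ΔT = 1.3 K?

Required forcing: ΔF = ΔT/λ = 1.3/0.47 = 2.7660 W/m².
Then ln(C/390) = ΔF/5.35 = 2.7660/5.35 = 0.51701.
So C = 390 × e^0.51701 = 390 × 1.67701 = 654.03 ppm.

C ≈ 654 ppm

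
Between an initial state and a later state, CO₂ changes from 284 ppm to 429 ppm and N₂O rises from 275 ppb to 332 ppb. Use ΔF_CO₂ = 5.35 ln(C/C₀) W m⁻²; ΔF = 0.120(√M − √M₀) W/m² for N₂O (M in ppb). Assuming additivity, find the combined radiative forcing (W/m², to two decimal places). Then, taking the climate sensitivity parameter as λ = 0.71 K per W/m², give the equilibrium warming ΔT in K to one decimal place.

CO₂: 5.35 × ln(429/284) = 5.35 × ln(1.51056) = 5.35 × 0.41248 = 2.2068 W/m².
N₂O: 0.120 × (√332 − √275) = 0.120 × (18.2209 − 16.5831) = 0.120 × 1.6378 = 0.1965 W/m².
Total ΔF = 2.2068 + 0.1965 = 2.4033 W/m².
ΔT = λ ΔF = 0.71 × 2.40 = 1.7040 K.

ΔF = 2.40 W/m²; ΔT = 1.7 K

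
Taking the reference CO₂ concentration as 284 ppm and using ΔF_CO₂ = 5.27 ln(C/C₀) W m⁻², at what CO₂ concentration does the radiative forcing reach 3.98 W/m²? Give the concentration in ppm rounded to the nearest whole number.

Set 5.27 ln(C/284) = 3.98, so ln(C/284) = 3.98/5.27 = 0.75522.
Then C/284 = e^0.75522 = 2.12808, giving C = 284 × 2.12808 = 604.37 ppm.

C ≈ 604 ppm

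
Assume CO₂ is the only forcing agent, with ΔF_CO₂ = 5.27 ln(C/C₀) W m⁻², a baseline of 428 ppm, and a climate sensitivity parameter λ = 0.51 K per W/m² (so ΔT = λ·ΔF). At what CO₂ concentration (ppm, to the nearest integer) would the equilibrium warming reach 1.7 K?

C ≈ 806 ppm

Required forcing: ΔF = ΔT/λ = 1.7/0.51 = 3.3333 W/m².
Then ln(C/428) = ΔF/5.27 = 3.3333/5.27 = 0.63250.
So C = 428 × e^0.63250 = 428 × 1.88231 = 805.63 ppm.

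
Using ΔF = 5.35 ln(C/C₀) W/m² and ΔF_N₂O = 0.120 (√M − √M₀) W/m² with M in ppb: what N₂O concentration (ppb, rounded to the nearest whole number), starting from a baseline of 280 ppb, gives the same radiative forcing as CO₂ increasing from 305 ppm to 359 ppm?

CO₂ forcing: 5.35 × ln(359/305) = 5.35 × 0.163011 = 0.87211 W/m².
Set 0.120(√M − √280) = 0.87211: √M = 0.87211/0.120 + √280 = 7.2676 + 16.7332 = 24.0008.
M = (24.0008)² = 576.04 ppb.

M ≈ 576 ppb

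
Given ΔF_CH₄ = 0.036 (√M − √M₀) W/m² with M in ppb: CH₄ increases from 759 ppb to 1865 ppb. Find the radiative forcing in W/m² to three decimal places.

ΔF = 0.563 W/m²

CH₄: 0.036 × (√1865 − √759) = 0.036 × (43.1856 − 27.5500) = 0.036 × 15.6356 = 0.5629 W/m².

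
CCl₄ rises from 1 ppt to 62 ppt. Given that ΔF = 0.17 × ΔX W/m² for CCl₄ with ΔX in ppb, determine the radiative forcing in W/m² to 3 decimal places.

CCl₄: Δ = 62 − 1 = 61 ppt = 0.061 ppb; ΔF = 0.17 × 0.061 = 0.0104 W/m².

ΔF = 0.010 W/m²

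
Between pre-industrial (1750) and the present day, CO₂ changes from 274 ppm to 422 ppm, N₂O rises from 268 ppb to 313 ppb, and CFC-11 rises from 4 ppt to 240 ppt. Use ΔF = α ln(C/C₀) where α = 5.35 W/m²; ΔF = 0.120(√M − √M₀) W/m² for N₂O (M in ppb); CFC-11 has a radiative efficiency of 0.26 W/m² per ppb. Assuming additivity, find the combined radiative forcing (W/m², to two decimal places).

ΔF = 2.53 W/m²

CO₂: 5.35 × ln(422/274) = 5.35 × ln(1.54015) = 5.35 × 0.43188 = 2.3106 W/m².
N₂O: 0.120 × (√313 − √268) = 0.120 × (17.6918 − 16.3707) = 0.120 × 1.3211 = 0.1585 W/m².
CFC-11: Δ = 240 − 4 = 236 ppt = 0.236 ppb; ΔF = 0.26 × 0.236 = 0.0614 W/m².
Total ΔF = 2.3106 + 0.1585 + 0.0614 = 2.5305 W/m².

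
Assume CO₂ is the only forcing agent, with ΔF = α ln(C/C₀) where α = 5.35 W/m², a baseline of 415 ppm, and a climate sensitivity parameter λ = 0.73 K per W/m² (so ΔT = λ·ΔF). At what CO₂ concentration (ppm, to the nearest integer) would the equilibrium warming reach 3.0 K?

C ≈ 895 ppm

Required forcing: ΔF = ΔT/λ = 3.0/0.73 = 4.1096 W/m².
Then ln(C/415) = ΔF/5.35 = 4.1096/5.35 = 0.76815.
So C = 415 × e^0.76815 = 415 × 2.15577 = 894.64 ppm.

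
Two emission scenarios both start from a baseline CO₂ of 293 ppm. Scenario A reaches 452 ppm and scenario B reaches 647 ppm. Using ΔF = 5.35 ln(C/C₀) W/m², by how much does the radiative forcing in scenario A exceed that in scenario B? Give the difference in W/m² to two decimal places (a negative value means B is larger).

ΔF_A − ΔF_B = -1.92 W/m²

ΔF_A = 5.35 ln(452/293) = 5.35 × 0.43351 = 2.3193 W/m².
ΔF_B = 5.35 ln(647/293) = 5.35 × 0.79217 = 4.2381 W/m².
Difference: 2.3193 − 4.2381 = -1.9188 W/m².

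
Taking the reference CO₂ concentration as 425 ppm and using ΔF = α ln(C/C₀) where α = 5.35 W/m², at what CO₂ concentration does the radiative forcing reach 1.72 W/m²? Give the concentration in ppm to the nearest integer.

C ≈ 586 ppm

Set 5.35 ln(C/425) = 1.72, so ln(C/425) = 1.72/5.35 = 0.32150.
Then C/425 = e^0.32150 = 1.37920, giving C = 425 × 1.37920 = 586.16 ppm.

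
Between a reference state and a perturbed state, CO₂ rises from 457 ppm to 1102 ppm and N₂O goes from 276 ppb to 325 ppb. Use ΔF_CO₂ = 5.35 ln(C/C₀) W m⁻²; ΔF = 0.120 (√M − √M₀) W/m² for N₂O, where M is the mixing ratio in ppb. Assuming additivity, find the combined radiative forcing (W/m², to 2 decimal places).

ΔF = 4.88 W/m²

CO₂: 5.35 × ln(1102/457) = 5.35 × ln(2.41138) = 5.35 × 0.88020 = 4.7091 W/m².
N₂O: 0.120 × (√325 − √276) = 0.120 × (18.0278 − 16.6132) = 0.120 × 1.4146 = 0.1698 W/m².
Total ΔF = 4.7091 + 0.1698 = 4.8789 W/m².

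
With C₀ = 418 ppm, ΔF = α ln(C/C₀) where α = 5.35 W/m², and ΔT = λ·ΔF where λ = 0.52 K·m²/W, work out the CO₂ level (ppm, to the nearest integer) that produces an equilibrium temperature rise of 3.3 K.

C ≈ 1369 ppm

Required forcing: ΔF = ΔT/λ = 3.3/0.52 = 6.3462 W/m².
Then ln(C/418) = ΔF/5.35 = 6.3462/5.35 = 1.18621.
So C = 418 × e^1.18621 = 418 × 3.27465 = 1368.80 ppm.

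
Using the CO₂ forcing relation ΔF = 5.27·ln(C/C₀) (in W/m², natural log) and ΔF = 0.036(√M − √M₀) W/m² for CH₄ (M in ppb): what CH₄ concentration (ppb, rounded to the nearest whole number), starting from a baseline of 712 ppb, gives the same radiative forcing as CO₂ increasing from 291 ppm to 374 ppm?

CO₂ forcing: 5.27 × ln(374/291) = 5.27 × 0.250933 = 1.32242 W/m².
Set 0.036(√M − √712) = 1.32242: √M = 1.32242/0.036 + √712 = 36.7339 + 26.6833 = 63.4172.
M = (63.4172)² = 4021.74 ppb.

M ≈ 4022 ppb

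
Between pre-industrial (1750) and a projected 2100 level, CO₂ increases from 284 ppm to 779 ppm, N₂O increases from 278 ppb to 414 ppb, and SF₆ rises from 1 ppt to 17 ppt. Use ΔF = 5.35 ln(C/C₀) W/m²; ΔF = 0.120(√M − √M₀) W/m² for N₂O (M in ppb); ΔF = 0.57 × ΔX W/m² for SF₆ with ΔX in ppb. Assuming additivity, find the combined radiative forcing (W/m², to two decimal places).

CO₂: 5.35 × ln(779/284) = 5.35 × ln(2.74296) = 5.35 × 1.00904 = 5.3984 W/m².
N₂O: 0.120 × (√414 − √278) = 0.120 × (20.3470 − 16.6733) = 0.120 × 3.6737 = 0.4408 W/m².
SF₆: Δ = 17 − 1 = 16 ppt = 0.016 ppb; ΔF = 0.57 × 0.016 = 0.0091 W/m².
Total ΔF = 5.3984 + 0.4408 + 0.0091 = 5.8483 W/m².

ΔF = 5.85 W/m²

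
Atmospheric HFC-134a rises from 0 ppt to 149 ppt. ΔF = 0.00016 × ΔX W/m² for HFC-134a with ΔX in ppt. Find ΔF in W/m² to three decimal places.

HFC-134a: ΔF = 0.00016 × (149 − 0) = 0.00016 × 149 = 0.0238 W/m².

ΔF = 0.024 W/m²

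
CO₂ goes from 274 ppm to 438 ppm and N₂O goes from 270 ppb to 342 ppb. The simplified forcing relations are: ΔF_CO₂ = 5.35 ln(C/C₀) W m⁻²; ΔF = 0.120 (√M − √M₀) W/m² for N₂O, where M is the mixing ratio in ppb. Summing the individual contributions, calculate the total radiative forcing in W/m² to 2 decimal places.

CO₂: 5.35 × ln(438/274) = 5.35 × ln(1.59854) = 5.35 × 0.46909 = 2.5096 W/m².
N₂O: 0.120 × (√342 − √270) = 0.120 × (18.4932 − 16.4317) = 0.120 × 2.0615 = 0.2474 W/m².
Total ΔF = 2.5096 + 0.2474 = 2.7570 W/m².

ΔF = 2.76 W/m²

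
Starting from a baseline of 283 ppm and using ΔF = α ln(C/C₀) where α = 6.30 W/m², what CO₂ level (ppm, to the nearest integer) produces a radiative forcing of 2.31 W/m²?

Set 6.30 ln(C/283) = 2.31, so ln(C/283) = 2.31/6.30 = 0.36667.
Then C/283 = e^0.36667 = 1.44292, giving C = 283 × 1.44292 = 408.35 ppm.

C ≈ 408 ppm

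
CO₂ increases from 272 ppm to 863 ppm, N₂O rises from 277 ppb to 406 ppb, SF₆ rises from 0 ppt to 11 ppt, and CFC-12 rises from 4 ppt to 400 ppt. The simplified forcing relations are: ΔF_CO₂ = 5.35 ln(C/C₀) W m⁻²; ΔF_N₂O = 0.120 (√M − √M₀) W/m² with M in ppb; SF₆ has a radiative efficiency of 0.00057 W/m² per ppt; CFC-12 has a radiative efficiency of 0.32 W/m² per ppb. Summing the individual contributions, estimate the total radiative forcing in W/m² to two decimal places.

CO₂: 5.35 × ln(863/272) = 5.35 × ln(3.17279) = 5.35 × 1.15461 = 6.1772 W/m².
N₂O: 0.120 × (√406 − √277) = 0.120 × (20.1494 − 16.6433) = 0.120 × 3.5061 = 0.4207 W/m².
SF₆: ΔF = 0.00057 × (11 − 0) = 0.00057 × 11 = 0.0063 W/m².
CFC-12: Δ = 400 − 4 = 396 ppt = 0.396 ppb; ΔF = 0.32 × 0.396 = 0.1267 W/m².
Total ΔF = 6.1772 + 0.4207 + 0.0063 + 0.1267 = 6.7309 W/m².

ΔF = 6.73 W/m²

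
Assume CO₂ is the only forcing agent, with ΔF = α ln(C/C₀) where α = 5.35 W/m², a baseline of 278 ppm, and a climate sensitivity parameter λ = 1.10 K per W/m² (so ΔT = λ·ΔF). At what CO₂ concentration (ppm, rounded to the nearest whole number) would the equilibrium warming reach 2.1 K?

C ≈ 397 ppm

Required forcing: ΔF = ΔT/λ = 2.1/1.10 = 1.9091 W/m².
Then ln(C/278) = ΔF/5.35 = 1.9091/5.35 = 0.35684.
So C = 278 × e^0.35684 = 278 × 1.42881 = 397.21 ppm.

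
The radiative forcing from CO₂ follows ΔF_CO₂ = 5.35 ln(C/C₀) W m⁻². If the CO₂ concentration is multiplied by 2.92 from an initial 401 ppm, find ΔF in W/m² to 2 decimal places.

ΔF = 5.73 W/m²

ΔF = 5.35 × ln(2.92) = 5.35 × 1.07158 = 5.7330 W/m².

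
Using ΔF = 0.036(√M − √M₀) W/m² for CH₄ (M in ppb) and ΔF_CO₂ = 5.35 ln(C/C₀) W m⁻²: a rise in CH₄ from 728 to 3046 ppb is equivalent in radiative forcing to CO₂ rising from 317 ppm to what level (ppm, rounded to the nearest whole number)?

CH₄ forcing: 0.036 × (√3046 − √728) = 0.036 × (55.1906 − 26.9815) = 0.036 × 28.2091 = 1.01553 W/m².
Set 5.35 ln(C/317) = 1.01553: ln(C/317) = 1.01553/5.35 = 0.18982, so C = 317 × e^0.18982 = 317 × 1.20903 = 383.26 ppm.

C ≈ 383 ppm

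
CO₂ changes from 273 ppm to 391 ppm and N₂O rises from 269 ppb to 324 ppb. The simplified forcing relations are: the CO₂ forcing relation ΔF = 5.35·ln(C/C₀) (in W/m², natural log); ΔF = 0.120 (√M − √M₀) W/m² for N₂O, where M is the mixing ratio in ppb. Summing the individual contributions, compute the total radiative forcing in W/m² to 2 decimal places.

ΔF = 2.11 W/m²

CO₂: 5.35 × ln(391/273) = 5.35 × ln(1.43223) = 5.35 × 0.35923 = 1.9219 W/m².
N₂O: 0.120 × (√324 − √269) = 0.120 × (18.0000 − 16.4012) = 0.120 × 1.5988 = 0.1919 W/m².
Total ΔF = 1.9219 + 0.1919 = 2.1138 W/m².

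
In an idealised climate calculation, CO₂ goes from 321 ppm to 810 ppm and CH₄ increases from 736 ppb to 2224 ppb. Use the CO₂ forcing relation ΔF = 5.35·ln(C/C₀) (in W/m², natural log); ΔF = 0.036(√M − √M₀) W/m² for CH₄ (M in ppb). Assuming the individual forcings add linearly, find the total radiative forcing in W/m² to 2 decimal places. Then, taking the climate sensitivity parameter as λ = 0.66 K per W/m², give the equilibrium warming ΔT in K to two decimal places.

ΔF = 5.67 W/m²; ΔT = 3.74 K

CO₂: 5.35 × ln(810/321) = 5.35 × ln(2.52336) = 5.35 × 0.92559 = 4.9519 W/m².
CH₄: 0.036 × (√2224 − √736) = 0.036 × (47.1593 − 27.1293) = 0.036 × 20.0300 = 0.7211 W/m².
Total ΔF = 4.9519 + 0.7211 = 5.6730 W/m².
ΔT = λ ΔF = 0.66 × 5.67 = 3.7422 K.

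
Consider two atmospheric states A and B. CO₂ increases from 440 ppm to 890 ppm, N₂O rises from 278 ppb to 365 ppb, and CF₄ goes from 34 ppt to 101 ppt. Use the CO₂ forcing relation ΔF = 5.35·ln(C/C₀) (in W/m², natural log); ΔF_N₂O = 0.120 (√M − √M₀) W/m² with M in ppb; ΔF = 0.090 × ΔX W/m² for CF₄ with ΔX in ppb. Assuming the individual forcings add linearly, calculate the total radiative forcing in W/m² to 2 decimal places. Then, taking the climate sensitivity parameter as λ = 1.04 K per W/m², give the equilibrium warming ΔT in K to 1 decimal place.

CO₂: 5.35 × ln(890/440) = 5.35 × ln(2.02273) = 5.35 × 0.70445 = 3.7688 W/m².
N₂O: 0.120 × (√365 − √278) = 0.120 × (19.1050 − 16.6733) = 0.120 × 2.4317 = 0.2918 W/m².
CF₄: Δ = 101 − 34 = 67 ppt = 0.067 ppb; ΔF = 0.090 × 0.067 = 0.0060 W/m².
Total ΔF = 3.7688 + 0.2918 + 0.0060 = 4.0666 W/m².
ΔT = λ ΔF = 1.04 × 4.07 = 4.2328 K.

ΔF = 4.07 W/m²; ΔT = 4.2 K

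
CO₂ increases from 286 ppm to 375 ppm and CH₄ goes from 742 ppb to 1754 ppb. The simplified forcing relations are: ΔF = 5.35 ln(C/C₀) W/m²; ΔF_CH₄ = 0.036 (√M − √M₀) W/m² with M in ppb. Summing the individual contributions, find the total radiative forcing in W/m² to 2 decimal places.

ΔF = 1.98 W/m²

CO₂: 5.35 × ln(375/286) = 5.35 × ln(1.31119) = 5.35 × 0.27094 = 1.4495 W/m².
CH₄: 0.036 × (√1754 − √742) = 0.036 × (41.8808 − 27.2397) = 0.036 × 14.6411 = 0.5271 W/m².
Total ΔF = 1.4495 + 0.5271 = 1.9766 W/m².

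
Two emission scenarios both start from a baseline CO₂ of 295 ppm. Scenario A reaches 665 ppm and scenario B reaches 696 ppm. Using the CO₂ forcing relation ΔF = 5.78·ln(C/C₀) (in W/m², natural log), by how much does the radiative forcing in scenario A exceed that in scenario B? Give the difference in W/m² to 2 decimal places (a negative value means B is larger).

ΔF_A − ΔF_B = -0.26 W/m²

ΔF_A = 5.78 ln(665/295) = 5.78 × 0.81281 = 4.6980 W/m².
ΔF_B = 5.78 ln(696/295) = 5.78 × 0.85837 = 4.9614 W/m².
Difference: 4.6980 − 4.9614 = -0.2634 W/m².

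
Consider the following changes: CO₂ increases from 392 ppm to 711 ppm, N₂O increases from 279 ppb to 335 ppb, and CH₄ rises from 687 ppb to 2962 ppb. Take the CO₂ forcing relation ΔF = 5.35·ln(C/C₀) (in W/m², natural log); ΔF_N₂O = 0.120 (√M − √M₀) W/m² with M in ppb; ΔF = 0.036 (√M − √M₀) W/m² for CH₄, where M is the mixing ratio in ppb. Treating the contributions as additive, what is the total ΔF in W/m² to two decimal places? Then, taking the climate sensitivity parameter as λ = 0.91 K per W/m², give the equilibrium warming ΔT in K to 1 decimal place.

CO₂: 5.35 × ln(711/392) = 5.35 × ln(1.81378) = 5.35 × 0.59541 = 3.1854 W/m².
N₂O: 0.120 × (√335 − √279) = 0.120 × (18.3030 − 16.7033) = 0.120 × 1.5997 = 0.1920 W/m².
CH₄: 0.036 × (√2962 − √687) = 0.036 × (54.4243 − 26.2107) = 0.036 × 28.2136 = 1.0157 W/m².
Total ΔF = 3.1854 + 0.1920 + 1.0157 = 4.3931 W/m².
ΔT = λ ΔF = 0.91 × 4.39 = 3.9949 K.

ΔF = 4.39 W/m²; ΔT = 4.0 K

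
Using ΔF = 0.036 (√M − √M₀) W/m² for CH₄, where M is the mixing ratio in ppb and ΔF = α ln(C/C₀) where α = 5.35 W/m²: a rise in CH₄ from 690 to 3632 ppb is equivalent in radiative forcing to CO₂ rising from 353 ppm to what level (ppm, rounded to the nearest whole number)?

C ≈ 444 ppm

CH₄ forcing: 0.036 × (√3632 − √690) = 0.036 × (60.2661 − 26.2679) = 0.036 × 33.9982 = 1.22394 W/m².
Set 5.35 ln(C/353) = 1.22394: ln(C/353) = 1.22394/5.35 = 0.22877, so C = 353 × e^0.22877 = 353 × 1.25705 = 443.74 ppm.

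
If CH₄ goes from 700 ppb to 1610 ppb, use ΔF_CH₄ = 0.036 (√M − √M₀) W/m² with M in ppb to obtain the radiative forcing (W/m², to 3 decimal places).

CH₄: 0.036 × (√1610 − √700) = 0.036 × (40.1248 − 26.4575) = 0.036 × 13.6673 = 0.4920 W/m².

ΔF = 0.492 W/m²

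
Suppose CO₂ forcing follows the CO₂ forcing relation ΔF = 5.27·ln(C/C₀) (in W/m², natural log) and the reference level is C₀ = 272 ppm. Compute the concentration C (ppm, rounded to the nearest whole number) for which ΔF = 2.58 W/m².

Set 5.27 ln(C/272) = 2.58, so ln(C/272) = 2.58/5.27 = 0.48956.
Then C/272 = e^0.48956 = 1.63160, giving C = 272 × 1.63160 = 443.80 ppm.

C ≈ 444 ppm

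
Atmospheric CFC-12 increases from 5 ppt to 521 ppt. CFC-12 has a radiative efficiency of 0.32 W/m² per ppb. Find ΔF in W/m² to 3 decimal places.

CFC-12: Δ = 521 − 5 = 516 ppt = 0.516 ppb; ΔF = 0.32 × 0.516 = 0.1651 W/m².

ΔF = 0.165 W/m²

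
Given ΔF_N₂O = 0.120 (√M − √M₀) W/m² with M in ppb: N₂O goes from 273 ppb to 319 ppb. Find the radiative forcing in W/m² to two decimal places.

ΔF = 0.16 W/m²

N₂O: 0.120 × (√319 − √273) = 0.120 × (17.8606 − 16.5227) = 0.120 × 1.3379 = 0.1605 W/m².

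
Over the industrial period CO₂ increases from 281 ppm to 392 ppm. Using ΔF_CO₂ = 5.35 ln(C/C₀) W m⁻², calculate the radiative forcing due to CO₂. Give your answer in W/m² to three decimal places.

CO₂ absorption bands are partially saturated, so forcing scales with the logarithm of the concentration ratio.
CO₂: 5.35 × ln(392/281) = 5.35 × ln(1.39502) = 5.35 × 0.33291 = 1.7811 W/m².

ΔF = 1.781 W/m²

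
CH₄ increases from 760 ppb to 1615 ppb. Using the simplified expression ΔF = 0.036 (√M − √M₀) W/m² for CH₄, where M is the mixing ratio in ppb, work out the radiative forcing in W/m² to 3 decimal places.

CH₄: 0.036 × (√1615 − √760) = 0.036 × (40.1871 − 27.5681) = 0.036 × 12.6190 = 0.4543 W/m².

ΔF = 0.454 W/m²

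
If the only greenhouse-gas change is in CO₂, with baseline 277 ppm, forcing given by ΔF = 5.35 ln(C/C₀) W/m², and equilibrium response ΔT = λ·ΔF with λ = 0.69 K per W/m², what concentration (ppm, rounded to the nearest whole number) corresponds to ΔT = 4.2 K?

C ≈ 864 ppm

Required forcing: ΔF = ΔT/λ = 4.2/0.69 = 6.0870 W/m².
Then ln(C/277) = ΔF/5.35 = 6.0870/5.35 = 1.13776.
So C = 277 × e^1.13776 = 277 × 3.11977 = 864.18 ppm.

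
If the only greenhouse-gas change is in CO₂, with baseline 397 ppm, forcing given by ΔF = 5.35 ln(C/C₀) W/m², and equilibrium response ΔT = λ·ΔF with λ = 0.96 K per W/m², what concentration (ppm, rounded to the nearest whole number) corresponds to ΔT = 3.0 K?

C ≈ 712 ppm

Required forcing: ΔF = ΔT/λ = 3.0/0.96 = 3.1250 W/m².
Then ln(C/397) = ΔF/5.35 = 3.1250/5.35 = 0.58411.
So C = 397 × e^0.58411 = 397 × 1.79339 = 711.98 ppm.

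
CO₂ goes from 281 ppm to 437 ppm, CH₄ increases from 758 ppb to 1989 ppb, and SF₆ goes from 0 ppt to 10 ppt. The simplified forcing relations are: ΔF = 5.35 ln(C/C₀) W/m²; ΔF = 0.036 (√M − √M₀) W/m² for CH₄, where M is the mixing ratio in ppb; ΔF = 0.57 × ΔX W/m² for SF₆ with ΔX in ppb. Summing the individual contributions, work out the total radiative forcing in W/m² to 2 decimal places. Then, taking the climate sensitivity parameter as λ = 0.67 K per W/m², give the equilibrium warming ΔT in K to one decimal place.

CO₂: 5.35 × ln(437/281) = 5.35 × ln(1.55516) = 5.35 × 0.44158 = 2.3625 W/m².
CH₄: 0.036 × (√1989 − √758) = 0.036 × (44.5982 − 27.5318) = 0.036 × 17.0664 = 0.6144 W/m².
SF₆: Δ = 10 − 0 = 10 ppt = 0.010 ppb; ΔF = 0.57 × 0.010 = 0.0057 W/m².
Total ΔF = 2.3625 + 0.6144 + 0.0057 = 2.9826 W/m².
ΔT = λ ΔF = 0.67 × 2.98 = 1.9966 K.

ΔF = 2.98 W/m²; ΔT = 2.0 K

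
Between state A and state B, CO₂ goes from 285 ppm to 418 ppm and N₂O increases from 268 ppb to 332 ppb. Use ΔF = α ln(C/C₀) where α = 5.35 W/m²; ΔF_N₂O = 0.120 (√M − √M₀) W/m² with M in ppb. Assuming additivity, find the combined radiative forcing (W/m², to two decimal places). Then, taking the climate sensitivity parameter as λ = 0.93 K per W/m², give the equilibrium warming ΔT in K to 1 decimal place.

CO₂: 5.35 × ln(418/285) = 5.35 × ln(1.46667) = 5.35 × 0.38299 = 2.0490 W/m².
N₂O: 0.120 × (√332 − √268) = 0.120 × (18.2209 − 16.3707) = 0.120 × 1.8502 = 0.2220 W/m².
Total ΔF = 2.0490 + 0.2220 = 2.2710 W/m².
ΔT = λ ΔF = 0.93 × 2.27 = 2.1111 K.

ΔF = 2.27 W/m²; ΔT = 2.1 K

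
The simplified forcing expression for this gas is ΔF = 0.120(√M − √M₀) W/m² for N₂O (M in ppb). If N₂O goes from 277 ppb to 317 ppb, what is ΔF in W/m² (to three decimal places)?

ΔF = 0.139 W/m²

N₂O: 0.120 × (√317 − √277) = 0.120 × (17.8045 − 16.6433) = 0.120 × 1.1612 = 0.1393 W/m².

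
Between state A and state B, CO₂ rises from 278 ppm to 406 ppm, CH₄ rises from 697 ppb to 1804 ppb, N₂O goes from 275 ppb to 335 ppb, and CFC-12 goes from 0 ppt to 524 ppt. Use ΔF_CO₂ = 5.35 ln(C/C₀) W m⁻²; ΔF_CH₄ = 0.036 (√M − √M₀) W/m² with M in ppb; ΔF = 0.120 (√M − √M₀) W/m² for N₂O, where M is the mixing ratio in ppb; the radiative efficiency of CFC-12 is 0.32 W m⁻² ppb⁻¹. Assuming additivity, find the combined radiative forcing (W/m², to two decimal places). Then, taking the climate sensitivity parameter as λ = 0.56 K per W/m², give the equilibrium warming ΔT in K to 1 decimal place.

CO₂: 5.35 × ln(406/278) = 5.35 × ln(1.46043) = 5.35 × 0.37873 = 2.0262 W/m².
CH₄: 0.036 × (√1804 − √697) = 0.036 × (42.4735 − 26.4008) = 0.036 × 16.0727 = 0.5786 W/m².
N₂O: 0.120 × (√335 − √275) = 0.120 × (18.3030 − 16.5831) = 0.120 × 1.7199 = 0.2064 W/m².
CFC-12: Δ = 524 − 0 = 524 ppt = 0.524 ppb; ΔF = 0.32 × 0.524 = 0.1677 W/m².
Total ΔF = 2.0262 + 0.5786 + 0.2064 + 0.1677 = 2.9789 W/m².
ΔT = λ ΔF = 0.56 × 2.98 = 1.6688 K.

ΔF = 2.98 W/m²; ΔT = 1.7 K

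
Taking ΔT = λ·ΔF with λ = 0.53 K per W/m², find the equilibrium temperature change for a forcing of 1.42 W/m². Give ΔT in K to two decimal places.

ΔT = λ ΔF = 0.53 × 1.42 = 0.7526 K.

ΔT = 0.75 K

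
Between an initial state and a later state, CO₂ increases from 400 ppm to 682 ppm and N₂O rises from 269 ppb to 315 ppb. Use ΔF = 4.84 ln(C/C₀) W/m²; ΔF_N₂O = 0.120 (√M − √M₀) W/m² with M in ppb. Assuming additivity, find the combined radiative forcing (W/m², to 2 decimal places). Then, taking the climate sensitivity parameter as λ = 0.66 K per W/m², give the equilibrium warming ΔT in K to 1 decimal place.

ΔF = 2.74 W/m²; ΔT = 1.8 K

CO₂: 4.84 × ln(682/400) = 4.84 × ln(1.70500) = 4.84 × 0.53357 = 2.5825 W/m².
N₂O: 0.120 × (√315 − √269) = 0.120 × (17.7482 − 16.4012) = 0.120 × 1.3470 = 0.1616 W/m².
Total ΔF = 2.5825 + 0.1616 = 2.7441 W/m².
ΔT = λ ΔF = 0.66 × 2.74 = 1.8084 K.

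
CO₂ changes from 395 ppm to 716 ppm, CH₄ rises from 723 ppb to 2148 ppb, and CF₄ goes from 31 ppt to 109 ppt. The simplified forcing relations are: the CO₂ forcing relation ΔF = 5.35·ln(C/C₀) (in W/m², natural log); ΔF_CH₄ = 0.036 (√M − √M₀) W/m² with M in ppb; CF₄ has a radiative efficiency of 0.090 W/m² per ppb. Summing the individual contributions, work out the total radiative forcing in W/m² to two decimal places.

ΔF = 3.89 W/m²

CO₂: 5.35 × ln(716/395) = 5.35 × ln(1.81266) = 5.35 × 0.59480 = 3.1822 W/m².
CH₄: 0.036 × (√2148 − √723) = 0.036 × (46.3465 − 26.8887) = 0.036 × 19.4578 = 0.7005 W/m².
CF₄: Δ = 109 − 31 = 78 ppt = 0.078 ppb; ΔF = 0.090 × 0.078 = 0.0070 W/m².
Total ΔF = 3.1822 + 0.7005 + 0.0070 = 3.8897 W/m².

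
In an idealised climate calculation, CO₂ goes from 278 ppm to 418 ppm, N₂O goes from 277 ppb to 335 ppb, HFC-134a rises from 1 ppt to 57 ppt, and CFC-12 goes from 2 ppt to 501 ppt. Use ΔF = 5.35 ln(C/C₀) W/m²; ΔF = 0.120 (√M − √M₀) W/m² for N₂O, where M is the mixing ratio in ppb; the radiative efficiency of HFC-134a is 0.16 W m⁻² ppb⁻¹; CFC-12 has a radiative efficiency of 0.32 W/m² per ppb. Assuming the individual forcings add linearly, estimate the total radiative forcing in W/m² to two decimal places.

ΔF = 2.55 W/m²

CO₂: 5.35 × ln(418/278) = 5.35 × ln(1.50360) = 5.35 × 0.40786 = 2.1821 W/m².
N₂O: 0.120 × (√335 − √277) = 0.120 × (18.3030 − 16.6433) = 0.120 × 1.6597 = 0.1992 W/m².
HFC-134a: Δ = 57 − 1 = 56 ppt = 0.056 ppb; ΔF = 0.16 × 0.056 = 0.0090 W/m².
CFC-12: Δ = 501 − 2 = 499 ppt = 0.499 ppb; ΔF = 0.32 × 0.499 = 0.1597 W/m².
Total ΔF = 2.1821 + 0.1992 + 0.0090 + 0.1597 = 2.5500 W/m².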